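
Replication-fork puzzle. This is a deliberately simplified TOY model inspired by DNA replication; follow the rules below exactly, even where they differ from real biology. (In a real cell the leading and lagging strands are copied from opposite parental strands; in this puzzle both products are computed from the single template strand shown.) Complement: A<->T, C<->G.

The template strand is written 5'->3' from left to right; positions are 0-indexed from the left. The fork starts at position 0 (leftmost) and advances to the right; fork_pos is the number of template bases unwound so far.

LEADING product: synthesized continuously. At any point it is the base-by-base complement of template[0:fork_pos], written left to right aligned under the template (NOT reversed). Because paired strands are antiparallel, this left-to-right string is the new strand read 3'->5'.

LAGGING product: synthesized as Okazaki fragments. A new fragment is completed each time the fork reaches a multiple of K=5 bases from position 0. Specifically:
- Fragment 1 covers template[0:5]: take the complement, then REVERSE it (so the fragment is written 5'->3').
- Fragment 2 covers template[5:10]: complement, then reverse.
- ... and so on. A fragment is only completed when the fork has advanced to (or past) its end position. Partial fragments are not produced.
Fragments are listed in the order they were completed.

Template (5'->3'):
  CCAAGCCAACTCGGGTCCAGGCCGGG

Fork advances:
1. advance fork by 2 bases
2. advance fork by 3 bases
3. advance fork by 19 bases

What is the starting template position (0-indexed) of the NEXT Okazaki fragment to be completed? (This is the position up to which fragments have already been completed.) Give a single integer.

Step 1: advance 2 -> fork_pos = 0 + 2 = 2. Next multiple of 5 is 5 (not reached); still 0 fragment(s).
Step 2: advance 3 -> fork_pos = 2 + 3 = 5. Reached multiple(s) of 5: 5 -> fragment 1 completed (1 total).
Step 3: advance 19 -> fork_pos = 5 + 19 = 24. Reached multiple(s) of 5: 10, 15, 20 -> fragments 2-4 completed (4 total).
4 fragment(s) completed, covering template[0:20] (4 x 5 = 20). The next fragment, fragment 5, covers template[20:25], so it starts at position 20.

Answer: 20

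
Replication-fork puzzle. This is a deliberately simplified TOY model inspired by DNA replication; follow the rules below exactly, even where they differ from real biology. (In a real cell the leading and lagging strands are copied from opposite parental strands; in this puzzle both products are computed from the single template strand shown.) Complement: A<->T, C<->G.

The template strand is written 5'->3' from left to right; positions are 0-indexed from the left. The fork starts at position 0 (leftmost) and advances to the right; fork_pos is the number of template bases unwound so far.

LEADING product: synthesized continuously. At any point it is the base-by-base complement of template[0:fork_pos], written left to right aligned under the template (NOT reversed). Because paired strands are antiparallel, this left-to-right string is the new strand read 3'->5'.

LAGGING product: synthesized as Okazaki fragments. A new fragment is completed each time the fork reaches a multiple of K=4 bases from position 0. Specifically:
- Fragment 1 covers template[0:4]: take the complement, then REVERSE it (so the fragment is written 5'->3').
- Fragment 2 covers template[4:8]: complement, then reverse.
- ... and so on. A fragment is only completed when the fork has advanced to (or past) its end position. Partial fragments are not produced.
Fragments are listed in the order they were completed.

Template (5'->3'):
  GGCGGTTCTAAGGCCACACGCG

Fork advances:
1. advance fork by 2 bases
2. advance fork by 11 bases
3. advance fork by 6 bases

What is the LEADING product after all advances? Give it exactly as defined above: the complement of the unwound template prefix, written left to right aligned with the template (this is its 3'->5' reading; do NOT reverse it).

Step 1: advance 2 -> fork_pos = 0 + 2 = 2.
Step 2: advance 11 -> fork_pos = 2 + 11 = 13.
Step 3: advance 6 -> fork_pos = 13 + 6 = 19.
Unwound prefix: template[0:19] = GGCGGTTCTAAGGCCACAC
Complement it base by base (A<->T, C<->G), keeping left-to-right order:
  [0:5] GGCGG -> CCGCC
  [5:10] TTCTA -> AAGAT
  [10:15] AGGCC -> TCCGG
  [15:19] ACAC -> TGTG
Concatenate: CCGCCAAGATTCCGGTGTG (length 19; written aligned with the template, i.e. 3'->5').

Answer: CCGCCAAGATTCCGGTGTG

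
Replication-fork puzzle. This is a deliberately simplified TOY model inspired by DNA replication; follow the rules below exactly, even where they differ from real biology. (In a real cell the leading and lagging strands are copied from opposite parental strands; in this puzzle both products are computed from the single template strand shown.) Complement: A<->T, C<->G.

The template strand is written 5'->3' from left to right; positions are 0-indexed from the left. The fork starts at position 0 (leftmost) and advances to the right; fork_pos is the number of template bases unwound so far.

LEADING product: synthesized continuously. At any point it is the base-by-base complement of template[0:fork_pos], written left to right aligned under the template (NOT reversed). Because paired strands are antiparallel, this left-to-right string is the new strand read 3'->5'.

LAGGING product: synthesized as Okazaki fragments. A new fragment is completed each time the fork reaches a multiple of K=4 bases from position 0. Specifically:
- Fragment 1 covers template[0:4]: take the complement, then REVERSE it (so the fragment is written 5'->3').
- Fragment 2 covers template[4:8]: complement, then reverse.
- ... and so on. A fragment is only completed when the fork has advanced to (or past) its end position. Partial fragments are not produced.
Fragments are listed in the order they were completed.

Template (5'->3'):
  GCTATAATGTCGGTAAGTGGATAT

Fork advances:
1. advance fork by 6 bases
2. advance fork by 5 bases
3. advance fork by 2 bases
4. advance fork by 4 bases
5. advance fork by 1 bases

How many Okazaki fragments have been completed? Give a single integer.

Step 1: advance 6 -> fork_pos = 0 + 6 = 6. Reached multiple(s) of 4: 4 -> fragment 1 completed (1 total).
Step 2: advance 5 -> fork_pos = 6 + 5 = 11. Reached multiple(s) of 4: 8 -> fragment 2 completed (2 total).
Step 3: advance 2 -> fork_pos = 11 + 2 = 13. Reached multiple(s) of 4: 12 -> fragment 3 completed (3 total).
Step 4: advance 4 -> fork_pos = 13 + 4 = 17. Reached multiple(s) of 4: 16 -> fragment 4 completed (4 total).
Step 5: advance 1 -> fork_pos = 17 + 1 = 18. Next multiple of 4 is 20 (not reached); still 4 fragment(s).
Check: final fork_pos = 18; the multiples of 4 that are <= 18 are 4..16 -> 18 // 4 = 4 completed fragment(s).

Answer: 4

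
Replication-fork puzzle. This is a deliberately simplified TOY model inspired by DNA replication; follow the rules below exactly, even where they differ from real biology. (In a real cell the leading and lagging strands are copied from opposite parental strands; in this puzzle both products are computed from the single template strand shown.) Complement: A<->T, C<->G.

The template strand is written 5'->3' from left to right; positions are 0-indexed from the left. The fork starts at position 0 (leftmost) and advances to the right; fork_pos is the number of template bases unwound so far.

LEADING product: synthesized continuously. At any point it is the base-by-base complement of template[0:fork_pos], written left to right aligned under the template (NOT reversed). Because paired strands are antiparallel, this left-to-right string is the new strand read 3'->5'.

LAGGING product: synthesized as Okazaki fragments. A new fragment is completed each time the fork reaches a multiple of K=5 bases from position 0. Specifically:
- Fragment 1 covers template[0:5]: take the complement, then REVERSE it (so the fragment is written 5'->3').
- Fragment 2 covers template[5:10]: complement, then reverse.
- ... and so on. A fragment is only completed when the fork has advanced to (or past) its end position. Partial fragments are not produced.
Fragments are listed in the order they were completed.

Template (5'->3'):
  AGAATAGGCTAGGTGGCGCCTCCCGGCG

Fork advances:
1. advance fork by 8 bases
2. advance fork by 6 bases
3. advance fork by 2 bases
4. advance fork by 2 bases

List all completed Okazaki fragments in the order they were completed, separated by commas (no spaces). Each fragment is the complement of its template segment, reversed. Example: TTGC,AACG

Answer: ATTCT,AGCCT,CACCT

Derivation:
Step 1: advance 8 -> fork_pos = 0 + 8 = 8. Reached multiple(s) of 5: 5 -> fragment 1 completed (1 total).
Step 2: advance 6 -> fork_pos = 8 + 6 = 14. Reached multiple(s) of 5: 10 -> fragment 2 completed (2 total).
Step 3: advance 2 -> fork_pos = 14 + 2 = 16. Reached multiple(s) of 5: 15 -> fragment 3 completed (3 total).
Step 4: advance 2 -> fork_pos = 16 + 2 = 18. Next multiple of 5 is 20 (not reached); still 3 fragment(s).
Final fork_pos = 18, so 3 fragment(s) are complete. Build each: template segment -> complement -> reverse.
Fragment 1: template[0:5] = AGAAT -> complement TCTTA -> reversed ATTCT
Fragment 2: template[5:10] = AGGCT -> complement TCCGA -> reversed AGCCT
Fragment 3: template[10:15] = AGGTG -> complement TCCAC -> reversed CACCT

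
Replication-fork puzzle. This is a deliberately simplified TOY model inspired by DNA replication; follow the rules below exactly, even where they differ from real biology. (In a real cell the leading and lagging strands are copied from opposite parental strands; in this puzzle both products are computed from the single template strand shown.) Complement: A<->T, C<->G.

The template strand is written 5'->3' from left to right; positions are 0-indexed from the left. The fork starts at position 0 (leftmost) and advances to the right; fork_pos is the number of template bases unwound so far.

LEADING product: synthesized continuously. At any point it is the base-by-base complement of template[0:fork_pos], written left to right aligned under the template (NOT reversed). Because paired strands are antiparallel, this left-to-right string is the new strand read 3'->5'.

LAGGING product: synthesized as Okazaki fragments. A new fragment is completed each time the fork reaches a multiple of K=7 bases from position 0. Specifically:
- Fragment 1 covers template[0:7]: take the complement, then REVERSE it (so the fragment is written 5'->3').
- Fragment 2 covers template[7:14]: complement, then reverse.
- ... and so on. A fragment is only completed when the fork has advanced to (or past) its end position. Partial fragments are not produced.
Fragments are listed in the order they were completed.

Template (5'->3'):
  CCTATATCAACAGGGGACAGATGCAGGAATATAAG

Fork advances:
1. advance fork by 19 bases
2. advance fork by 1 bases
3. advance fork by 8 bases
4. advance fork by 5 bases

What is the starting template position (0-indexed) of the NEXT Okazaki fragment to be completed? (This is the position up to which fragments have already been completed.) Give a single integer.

Answer: 28

Derivation:
Step 1: advance 19 -> fork_pos = 0 + 19 = 19. Reached multiple(s) of 7: 7, 14 -> fragments 1-2 completed (2 total).
Step 2: advance 1 -> fork_pos = 19 + 1 = 20. Next multiple of 7 is 21 (not reached); still 2 fragment(s).
Step 3: advance 8 -> fork_pos = 20 + 8 = 28. Reached multiple(s) of 7: 21, 28 -> fragments 3-4 completed (4 total).
Step 4: advance 5 -> fork_pos = 28 + 5 = 33. Next multiple of 7 is 35 (not reached); still 4 fragment(s).
4 fragment(s) completed, covering template[0:28] (4 x 7 = 28). The next fragment, fragment 5, covers template[28:35], so it starts at position 28.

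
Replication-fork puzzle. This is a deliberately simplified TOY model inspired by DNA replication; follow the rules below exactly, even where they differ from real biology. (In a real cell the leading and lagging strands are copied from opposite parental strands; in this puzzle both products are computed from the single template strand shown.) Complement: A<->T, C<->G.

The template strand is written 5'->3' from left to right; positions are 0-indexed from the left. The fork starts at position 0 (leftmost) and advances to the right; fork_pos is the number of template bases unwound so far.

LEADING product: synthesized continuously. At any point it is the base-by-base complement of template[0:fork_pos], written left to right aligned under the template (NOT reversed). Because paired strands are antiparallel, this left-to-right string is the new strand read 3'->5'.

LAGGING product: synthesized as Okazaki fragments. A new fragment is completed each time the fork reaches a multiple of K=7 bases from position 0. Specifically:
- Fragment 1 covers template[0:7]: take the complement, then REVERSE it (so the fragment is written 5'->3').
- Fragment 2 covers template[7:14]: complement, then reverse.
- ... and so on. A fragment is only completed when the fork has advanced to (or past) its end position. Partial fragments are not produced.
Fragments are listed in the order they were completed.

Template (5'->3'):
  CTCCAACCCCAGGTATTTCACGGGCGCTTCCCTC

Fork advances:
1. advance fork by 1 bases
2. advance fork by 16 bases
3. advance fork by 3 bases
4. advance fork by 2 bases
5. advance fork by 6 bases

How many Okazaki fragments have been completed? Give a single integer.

Step 1: advance 1 -> fork_pos = 0 + 1 = 1. Next multiple of 7 is 7 (not reached); still 0 fragment(s).
Step 2: advance 16 -> fork_pos = 1 + 16 = 17. Reached multiple(s) of 7: 7, 14 -> fragments 1-2 completed (2 total).
Step 3: advance 3 -> fork_pos = 17 + 3 = 20. Next multiple of 7 is 21 (not reached); still 2 fragment(s).
Step 4: advance 2 -> fork_pos = 20 + 2 = 22. Reached multiple(s) of 7: 21 -> fragment 3 completed (3 total).
Step 5: advance 6 -> fork_pos = 22 + 6 = 28. Reached multiple(s) of 7: 28 -> fragment 4 completed (4 total).
Check: final fork_pos = 28; the multiples of 7 that are <= 28 are 7..28 -> 28 // 7 = 4 completed fragment(s).

Answer: 4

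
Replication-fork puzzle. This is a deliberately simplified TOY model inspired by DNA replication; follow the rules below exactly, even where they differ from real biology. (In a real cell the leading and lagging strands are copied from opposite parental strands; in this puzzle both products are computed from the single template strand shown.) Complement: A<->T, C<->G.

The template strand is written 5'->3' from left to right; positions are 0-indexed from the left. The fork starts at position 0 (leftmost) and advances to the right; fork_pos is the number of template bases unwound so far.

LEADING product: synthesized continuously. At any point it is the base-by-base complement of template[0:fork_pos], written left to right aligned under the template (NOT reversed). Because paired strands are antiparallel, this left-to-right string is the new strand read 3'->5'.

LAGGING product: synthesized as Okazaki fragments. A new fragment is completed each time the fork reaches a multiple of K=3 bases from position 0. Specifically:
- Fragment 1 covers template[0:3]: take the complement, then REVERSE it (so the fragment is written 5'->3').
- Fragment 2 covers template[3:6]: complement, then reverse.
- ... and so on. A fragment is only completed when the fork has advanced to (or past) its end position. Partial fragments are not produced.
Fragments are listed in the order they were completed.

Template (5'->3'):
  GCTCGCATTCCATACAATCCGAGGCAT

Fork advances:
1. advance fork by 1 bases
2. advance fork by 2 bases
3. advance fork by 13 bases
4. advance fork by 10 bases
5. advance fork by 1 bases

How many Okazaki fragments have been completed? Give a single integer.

Answer: 9

Derivation:
Step 1: advance 1 -> fork_pos = 0 + 1 = 1. Next multiple of 3 is 3 (not reached); still 0 fragment(s).
Step 2: advance 2 -> fork_pos = 1 + 2 = 3. Reached multiple(s) of 3: 3 -> fragment 1 completed (1 total).
Step 3: advance 13 -> fork_pos = 3 + 13 = 16. Reached multiple(s) of 3: 6, 9, 12, 15 -> fragments 2-5 completed (5 total).
Step 4: advance 10 -> fork_pos = 16 + 10 = 26. Reached multiple(s) of 3: 18, 21, 24 -> fragments 6-8 completed (8 total).
Step 5: advance 1 -> fork_pos = 26 + 1 = 27. Reached multiple(s) of 3: 27 -> fragment 9 completed (9 total).
Check: final fork_pos = 27; the multiples of 3 that are <= 27 are 3..27 -> 27 // 3 = 9 completed fragment(s).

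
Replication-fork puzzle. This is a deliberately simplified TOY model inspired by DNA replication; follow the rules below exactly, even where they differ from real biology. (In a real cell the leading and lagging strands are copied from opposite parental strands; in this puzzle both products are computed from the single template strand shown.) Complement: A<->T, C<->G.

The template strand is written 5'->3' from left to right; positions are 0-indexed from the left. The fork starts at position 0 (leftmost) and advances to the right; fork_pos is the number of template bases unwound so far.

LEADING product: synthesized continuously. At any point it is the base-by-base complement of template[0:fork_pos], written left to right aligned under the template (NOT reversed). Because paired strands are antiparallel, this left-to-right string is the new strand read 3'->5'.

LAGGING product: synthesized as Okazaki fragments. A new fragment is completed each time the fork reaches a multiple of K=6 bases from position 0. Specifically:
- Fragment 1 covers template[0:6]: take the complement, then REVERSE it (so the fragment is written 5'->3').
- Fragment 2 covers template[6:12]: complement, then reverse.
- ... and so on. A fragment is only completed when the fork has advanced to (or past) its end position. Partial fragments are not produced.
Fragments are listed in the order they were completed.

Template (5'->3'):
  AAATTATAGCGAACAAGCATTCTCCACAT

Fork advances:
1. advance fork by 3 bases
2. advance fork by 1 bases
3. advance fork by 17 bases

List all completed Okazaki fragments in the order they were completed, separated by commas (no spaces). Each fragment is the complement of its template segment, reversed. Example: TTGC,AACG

Answer: TAATTT,TCGCTA,GCTTGT

Derivation:
Step 1: advance 3 -> fork_pos = 0 + 3 = 3. Next multiple of 6 is 6 (not reached); still 0 fragment(s).
Step 2: advance 1 -> fork_pos = 3 + 1 = 4. Next multiple of 6 is 6 (not reached); still 0 fragment(s).
Step 3: advance 17 -> fork_pos = 4 + 17 = 21. Reached multiple(s) of 6: 6, 12, 18 -> fragments 1-3 completed (3 total).
Final fork_pos = 21, so 3 fragment(s) are complete. Build each: template segment -> complement -> reverse.
Fragment 1: template[0:6] = AAATTA -> complement TTTAAT -> reversed TAATTT
Fragment 2: template[6:12] = TAGCGA -> complement ATCGCT -> reversed TCGCTA
Fragment 3: template[12:18] = ACAAGC -> complement TGTTCG -> reversed GCTTGT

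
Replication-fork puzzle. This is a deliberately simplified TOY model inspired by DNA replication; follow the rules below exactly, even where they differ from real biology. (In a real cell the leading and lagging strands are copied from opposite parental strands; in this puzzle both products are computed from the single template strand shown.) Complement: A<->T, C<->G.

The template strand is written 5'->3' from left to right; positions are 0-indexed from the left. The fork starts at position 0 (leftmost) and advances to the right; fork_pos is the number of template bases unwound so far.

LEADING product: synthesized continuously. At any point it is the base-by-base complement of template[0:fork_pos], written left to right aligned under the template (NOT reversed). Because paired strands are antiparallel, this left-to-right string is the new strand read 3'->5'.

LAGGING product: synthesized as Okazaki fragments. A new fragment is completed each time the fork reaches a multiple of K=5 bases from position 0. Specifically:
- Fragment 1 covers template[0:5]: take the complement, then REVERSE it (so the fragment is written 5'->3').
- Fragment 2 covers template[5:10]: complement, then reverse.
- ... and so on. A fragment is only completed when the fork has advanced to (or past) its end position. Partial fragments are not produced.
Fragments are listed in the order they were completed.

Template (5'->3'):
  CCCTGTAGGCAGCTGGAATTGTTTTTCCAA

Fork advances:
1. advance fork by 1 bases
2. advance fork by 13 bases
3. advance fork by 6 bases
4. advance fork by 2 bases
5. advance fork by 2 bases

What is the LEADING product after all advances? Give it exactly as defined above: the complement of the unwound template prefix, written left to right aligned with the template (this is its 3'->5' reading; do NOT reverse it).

Answer: GGGACATCCGTCGACCTTAACAAA

Derivation:
Step 1: advance 1 -> fork_pos = 0 + 1 = 1.
Step 2: advance 13 -> fork_pos = 1 + 13 = 14.
Step 3: advance 6 -> fork_pos = 14 + 6 = 20.
Step 4: advance 2 -> fork_pos = 20 + 2 = 22.
Step 5: advance 2 -> fork_pos = 22 + 2 = 24.
Unwound prefix: template[0:24] = CCCTGTAGGCAGCTGGAATTGTTT
Complement it base by base (A<->T, C<->G), keeping left-to-right order:
  [0:5] CCCTG -> GGGAC
  [5:10] TAGGC -> ATCCG
  [10:15] AGCTG -> TCGAC
  [15:20] GAATT -> CTTAA
  [20:24] GTTT -> CAAA
Concatenate: GGGACATCCGTCGACCTTAACAAA (length 24; written aligned with the template, i.e. 3'->5').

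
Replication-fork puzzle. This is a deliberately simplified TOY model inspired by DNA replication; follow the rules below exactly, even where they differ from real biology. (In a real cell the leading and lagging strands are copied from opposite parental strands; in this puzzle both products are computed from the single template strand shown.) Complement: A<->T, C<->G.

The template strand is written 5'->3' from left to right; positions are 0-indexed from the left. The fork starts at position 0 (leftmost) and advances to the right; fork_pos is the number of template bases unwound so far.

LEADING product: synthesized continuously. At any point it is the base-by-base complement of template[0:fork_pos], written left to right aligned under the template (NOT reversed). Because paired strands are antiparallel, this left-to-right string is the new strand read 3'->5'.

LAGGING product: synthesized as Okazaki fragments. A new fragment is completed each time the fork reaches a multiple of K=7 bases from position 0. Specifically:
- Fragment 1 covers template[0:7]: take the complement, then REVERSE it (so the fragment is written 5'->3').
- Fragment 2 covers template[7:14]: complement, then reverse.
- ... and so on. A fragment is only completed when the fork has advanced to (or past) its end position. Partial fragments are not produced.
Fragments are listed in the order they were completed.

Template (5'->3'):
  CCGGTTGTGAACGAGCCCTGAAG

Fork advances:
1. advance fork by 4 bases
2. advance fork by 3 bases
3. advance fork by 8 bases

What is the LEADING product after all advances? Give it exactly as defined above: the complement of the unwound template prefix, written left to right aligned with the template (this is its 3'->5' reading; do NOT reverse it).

Answer: GGCCAACACTTGCTC

Derivation:
Step 1: advance 4 -> fork_pos = 0 + 4 = 4.
Step 2: advance 3 -> fork_pos = 4 + 3 = 7.
Step 3: advance 8 -> fork_pos = 7 + 8 = 15.
Unwound prefix: template[0:15] = CCGGTTGTGAACGAG
Complement it base by base (A<->T, C<->G), keeping left-to-right order:
  [0:5] CCGGT -> GGCCA
  [5:10] TGTGA -> ACACT
  [10:15] ACGAG -> TGCTC
Concatenate: GGCCAACACTTGCTC (length 15; written aligned with the template, i.e. 3'->5').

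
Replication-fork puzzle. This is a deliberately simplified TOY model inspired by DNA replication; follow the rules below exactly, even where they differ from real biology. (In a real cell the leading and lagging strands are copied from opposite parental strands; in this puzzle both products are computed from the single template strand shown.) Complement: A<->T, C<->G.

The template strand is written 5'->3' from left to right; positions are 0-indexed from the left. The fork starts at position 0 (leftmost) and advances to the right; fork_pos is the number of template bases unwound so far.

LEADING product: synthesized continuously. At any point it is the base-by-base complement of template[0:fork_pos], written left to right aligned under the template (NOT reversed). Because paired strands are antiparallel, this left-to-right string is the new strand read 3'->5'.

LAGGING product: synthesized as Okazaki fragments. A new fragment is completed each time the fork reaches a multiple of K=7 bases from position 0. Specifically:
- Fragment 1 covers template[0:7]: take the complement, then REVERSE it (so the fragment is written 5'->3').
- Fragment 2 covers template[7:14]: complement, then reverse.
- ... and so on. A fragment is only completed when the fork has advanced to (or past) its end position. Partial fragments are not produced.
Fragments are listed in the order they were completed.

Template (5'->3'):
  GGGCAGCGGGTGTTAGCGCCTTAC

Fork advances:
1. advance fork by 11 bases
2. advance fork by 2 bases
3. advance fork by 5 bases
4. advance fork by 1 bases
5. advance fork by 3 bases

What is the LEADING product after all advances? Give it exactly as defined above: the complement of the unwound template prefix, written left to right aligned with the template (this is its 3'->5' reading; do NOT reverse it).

Step 1: advance 11 -> fork_pos = 0 + 11 = 11.
Step 2: advance 2 -> fork_pos = 11 + 2 = 13.
Step 3: advance 5 -> fork_pos = 13 + 5 = 18.
Step 4: advance 1 -> fork_pos = 18 + 1 = 19.
Step 5: advance 3 -> fork_pos = 19 + 3 = 22.
Unwound prefix: template[0:22] = GGGCAGCGGGTGTTAGCGCCTT
Complement it base by base (A<->T, C<->G), keeping left-to-right order:
  [0:5] GGGCA -> CCCGT
  [5:10] GCGGG -> CGCCC
  [10:15] TGTTA -> ACAAT
  [15:20] GCGCC -> CGCGG
  [20:22] TT -> AA
Concatenate: CCCGTCGCCCACAATCGCGGAA (length 22; written aligned with the template, i.e. 3'->5').

Answer: CCCGTCGCCCACAATCGCGGAA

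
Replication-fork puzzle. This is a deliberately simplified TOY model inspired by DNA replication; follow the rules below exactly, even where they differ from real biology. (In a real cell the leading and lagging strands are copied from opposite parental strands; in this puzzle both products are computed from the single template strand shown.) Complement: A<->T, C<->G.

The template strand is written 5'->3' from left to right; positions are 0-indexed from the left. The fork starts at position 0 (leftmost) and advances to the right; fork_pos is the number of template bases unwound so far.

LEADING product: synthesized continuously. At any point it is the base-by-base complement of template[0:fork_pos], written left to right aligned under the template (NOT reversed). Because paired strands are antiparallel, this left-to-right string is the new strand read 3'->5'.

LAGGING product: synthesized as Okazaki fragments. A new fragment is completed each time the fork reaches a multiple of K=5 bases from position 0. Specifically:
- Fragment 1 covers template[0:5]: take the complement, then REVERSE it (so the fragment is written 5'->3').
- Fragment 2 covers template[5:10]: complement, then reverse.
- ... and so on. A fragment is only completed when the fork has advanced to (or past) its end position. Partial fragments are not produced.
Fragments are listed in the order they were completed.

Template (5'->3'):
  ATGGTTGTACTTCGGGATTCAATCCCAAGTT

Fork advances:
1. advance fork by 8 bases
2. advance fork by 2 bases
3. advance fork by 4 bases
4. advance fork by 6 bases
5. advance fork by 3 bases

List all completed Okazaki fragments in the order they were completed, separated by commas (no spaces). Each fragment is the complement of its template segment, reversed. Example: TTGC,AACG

Answer: ACCAT,GTACA,CCGAA,GAATC

Derivation:
Step 1: advance 8 -> fork_pos = 0 + 8 = 8. Reached multiple(s) of 5: 5 -> fragment 1 completed (1 total).
Step 2: advance 2 -> fork_pos = 8 + 2 = 10. Reached multiple(s) of 5: 10 -> fragment 2 completed (2 total).
Step 3: advance 4 -> fork_pos = 10 + 4 = 14. Next multiple of 5 is 15 (not reached); still 2 fragment(s).
Step 4: advance 6 -> fork_pos = 14 + 6 = 20. Reached multiple(s) of 5: 15, 20 -> fragments 3-4 completed (4 total).
Step 5: advance 3 -> fork_pos = 20 + 3 = 23. Next multiple of 5 is 25 (not reached); still 4 fragment(s).
Final fork_pos = 23, so 4 fragment(s) are complete. Build each: template segment -> complement -> reverse.
Fragment 1: template[0:5] = ATGGT -> complement TACCA -> reversed ACCAT
Fragment 2: template[5:10] = TGTAC -> complement ACATG -> reversed GTACA
Fragment 3: template[10:15] = TTCGG -> complement AAGCC -> reversed CCGAA
Fragment 4: template[15:20] = GATTC -> complement CTAAG -> reversed GAATC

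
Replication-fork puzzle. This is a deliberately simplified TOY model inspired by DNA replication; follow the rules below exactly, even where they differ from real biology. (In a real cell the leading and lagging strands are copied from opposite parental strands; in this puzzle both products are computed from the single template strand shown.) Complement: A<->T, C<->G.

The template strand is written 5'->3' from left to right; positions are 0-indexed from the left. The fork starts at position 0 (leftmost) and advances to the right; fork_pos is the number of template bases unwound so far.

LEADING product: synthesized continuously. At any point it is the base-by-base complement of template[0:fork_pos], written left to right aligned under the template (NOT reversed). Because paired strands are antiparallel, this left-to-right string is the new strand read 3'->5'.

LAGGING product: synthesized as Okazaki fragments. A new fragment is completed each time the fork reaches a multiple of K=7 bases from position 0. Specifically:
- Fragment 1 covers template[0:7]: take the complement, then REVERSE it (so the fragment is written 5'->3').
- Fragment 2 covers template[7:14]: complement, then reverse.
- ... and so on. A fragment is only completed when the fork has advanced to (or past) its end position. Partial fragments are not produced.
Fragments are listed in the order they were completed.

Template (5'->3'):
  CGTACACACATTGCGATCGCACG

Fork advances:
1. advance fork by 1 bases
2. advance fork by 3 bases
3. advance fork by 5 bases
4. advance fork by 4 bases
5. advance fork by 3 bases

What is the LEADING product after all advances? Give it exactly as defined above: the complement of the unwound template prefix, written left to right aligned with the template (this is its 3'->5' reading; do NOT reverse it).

Step 1: advance 1 -> fork_pos = 0 + 1 = 1.
Step 2: advance 3 -> fork_pos = 1 + 3 = 4.
Step 3: advance 5 -> fork_pos = 4 + 5 = 9.
Step 4: advance 4 -> fork_pos = 9 + 4 = 13.
Step 5: advance 3 -> fork_pos = 13 + 3 = 16.
Unwound prefix: template[0:16] = CGTACACACATTGCGA
Complement it base by base (A<->T, C<->G), keeping left-to-right order:
  [0:5] CGTAC -> GCATG
  [5:10] ACACA -> TGTGT
  [10:15] TTGCG -> AACGC
  [15:16] A -> T
Concatenate: GCATGTGTGTAACGCT (length 16; written aligned with the template, i.e. 3'->5').

Answer: GCATGTGTGTAACGCT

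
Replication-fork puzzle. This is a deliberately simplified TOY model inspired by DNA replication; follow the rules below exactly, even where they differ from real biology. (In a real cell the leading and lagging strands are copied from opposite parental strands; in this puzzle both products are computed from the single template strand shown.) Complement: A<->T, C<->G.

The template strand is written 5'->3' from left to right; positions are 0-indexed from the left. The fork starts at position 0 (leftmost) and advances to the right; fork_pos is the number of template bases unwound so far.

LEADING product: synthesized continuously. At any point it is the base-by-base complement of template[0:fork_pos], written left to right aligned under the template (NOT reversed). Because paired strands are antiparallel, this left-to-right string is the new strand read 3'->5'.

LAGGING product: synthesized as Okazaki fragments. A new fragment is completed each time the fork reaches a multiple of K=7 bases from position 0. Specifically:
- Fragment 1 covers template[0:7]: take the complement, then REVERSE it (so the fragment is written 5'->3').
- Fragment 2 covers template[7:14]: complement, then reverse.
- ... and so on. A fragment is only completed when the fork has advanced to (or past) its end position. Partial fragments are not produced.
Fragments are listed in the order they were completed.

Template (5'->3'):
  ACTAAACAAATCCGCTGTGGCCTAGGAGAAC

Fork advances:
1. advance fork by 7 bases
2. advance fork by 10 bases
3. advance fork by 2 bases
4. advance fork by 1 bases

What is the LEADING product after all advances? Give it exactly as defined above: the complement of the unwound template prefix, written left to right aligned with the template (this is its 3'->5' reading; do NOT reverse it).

Answer: TGATTTGTTTAGGCGACACC

Derivation:
Step 1: advance 7 -> fork_pos = 0 + 7 = 7.
Step 2: advance 10 -> fork_pos = 7 + 10 = 17.
Step 3: advance 2 -> fork_pos = 17 + 2 = 19.
Step 4: advance 1 -> fork_pos = 19 + 1 = 20.
Unwound prefix: template[0:20] = ACTAAACAAATCCGCTGTGG
Complement it base by base (A<->T, C<->G), keeping left-to-right order:
  [0:5] ACTAA -> TGATT
  [5:10] ACAAA -> TGTTT
  [10:15] TCCGC -> AGGCG
  [15:20] TGTGG -> ACACC
Concatenate: TGATTTGTTTAGGCGACACC (length 20; written aligned with the template, i.e. 3'->5').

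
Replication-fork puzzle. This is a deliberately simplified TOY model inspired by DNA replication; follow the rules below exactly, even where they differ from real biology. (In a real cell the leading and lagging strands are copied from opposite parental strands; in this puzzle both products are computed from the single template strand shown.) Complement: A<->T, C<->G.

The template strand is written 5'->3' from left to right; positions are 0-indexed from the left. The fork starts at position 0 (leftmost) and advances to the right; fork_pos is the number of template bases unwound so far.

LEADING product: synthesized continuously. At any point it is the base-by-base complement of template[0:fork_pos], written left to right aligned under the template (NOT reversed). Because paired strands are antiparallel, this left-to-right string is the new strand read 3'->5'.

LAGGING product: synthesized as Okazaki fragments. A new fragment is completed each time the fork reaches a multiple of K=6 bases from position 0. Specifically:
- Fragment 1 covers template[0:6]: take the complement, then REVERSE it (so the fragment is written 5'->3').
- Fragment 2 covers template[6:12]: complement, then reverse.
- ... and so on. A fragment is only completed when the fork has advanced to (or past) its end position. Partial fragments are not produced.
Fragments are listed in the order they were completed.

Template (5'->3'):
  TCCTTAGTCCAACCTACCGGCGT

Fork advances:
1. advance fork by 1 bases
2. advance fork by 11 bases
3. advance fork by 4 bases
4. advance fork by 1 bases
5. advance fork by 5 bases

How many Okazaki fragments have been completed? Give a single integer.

Answer: 3

Derivation:
Step 1: advance 1 -> fork_pos = 0 + 1 = 1. Next multiple of 6 is 6 (not reached); still 0 fragment(s).
Step 2: advance 11 -> fork_pos = 1 + 11 = 12. Reached multiple(s) of 6: 6, 12 -> fragments 1-2 completed (2 total).
Step 3: advance 4 -> fork_pos = 12 + 4 = 16. Next multiple of 6 is 18 (not reached); still 2 fragment(s).
Step 4: advance 1 -> fork_pos = 16 + 1 = 17. Next multiple of 6 is 18 (not reached); still 2 fragment(s).
Step 5: advance 5 -> fork_pos = 17 + 5 = 22. Reached multiple(s) of 6: 18 -> fragment 3 completed (3 total).
Check: final fork_pos = 22; the multiples of 6 that are <= 22 are 6..18 -> 22 // 6 = 3 completed fragment(s).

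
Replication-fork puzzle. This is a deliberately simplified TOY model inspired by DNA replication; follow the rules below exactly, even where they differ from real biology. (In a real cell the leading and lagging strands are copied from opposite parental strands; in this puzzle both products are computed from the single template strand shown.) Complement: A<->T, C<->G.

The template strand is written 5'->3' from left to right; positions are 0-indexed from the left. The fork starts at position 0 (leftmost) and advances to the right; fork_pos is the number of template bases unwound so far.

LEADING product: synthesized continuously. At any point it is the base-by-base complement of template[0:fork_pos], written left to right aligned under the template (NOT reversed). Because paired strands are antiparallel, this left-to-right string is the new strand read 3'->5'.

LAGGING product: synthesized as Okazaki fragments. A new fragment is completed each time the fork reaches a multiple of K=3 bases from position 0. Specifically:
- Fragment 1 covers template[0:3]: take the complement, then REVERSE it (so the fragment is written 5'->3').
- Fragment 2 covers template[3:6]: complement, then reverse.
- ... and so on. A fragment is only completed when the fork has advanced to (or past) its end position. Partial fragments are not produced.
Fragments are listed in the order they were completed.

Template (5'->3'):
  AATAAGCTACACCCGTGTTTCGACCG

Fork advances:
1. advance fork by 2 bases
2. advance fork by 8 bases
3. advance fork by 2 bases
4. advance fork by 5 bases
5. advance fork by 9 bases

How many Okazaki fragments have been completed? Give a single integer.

Step 1: advance 2 -> fork_pos = 0 + 2 = 2. Next multiple of 3 is 3 (not reached); still 0 fragment(s).
Step 2: advance 8 -> fork_pos = 2 + 8 = 10. Reached multiple(s) of 3: 3, 6, 9 -> fragments 1-3 completed (3 total).
Step 3: advance 2 -> fork_pos = 10 + 2 = 12. Reached multiple(s) of 3: 12 -> fragment 4 completed (4 total).
Step 4: advance 5 -> fork_pos = 12 + 5 = 17. Reached multiple(s) of 3: 15 -> fragment 5 completed (5 total).
Step 5: advance 9 -> fork_pos = 17 + 9 = 26. Reached multiple(s) of 3: 18, 21, 24 -> fragments 6-8 completed (8 total).
Check: final fork_pos = 26; the multiples of 3 that are <= 26 are 3..24 -> 26 // 3 = 8 completed fragment(s).

Answer: 8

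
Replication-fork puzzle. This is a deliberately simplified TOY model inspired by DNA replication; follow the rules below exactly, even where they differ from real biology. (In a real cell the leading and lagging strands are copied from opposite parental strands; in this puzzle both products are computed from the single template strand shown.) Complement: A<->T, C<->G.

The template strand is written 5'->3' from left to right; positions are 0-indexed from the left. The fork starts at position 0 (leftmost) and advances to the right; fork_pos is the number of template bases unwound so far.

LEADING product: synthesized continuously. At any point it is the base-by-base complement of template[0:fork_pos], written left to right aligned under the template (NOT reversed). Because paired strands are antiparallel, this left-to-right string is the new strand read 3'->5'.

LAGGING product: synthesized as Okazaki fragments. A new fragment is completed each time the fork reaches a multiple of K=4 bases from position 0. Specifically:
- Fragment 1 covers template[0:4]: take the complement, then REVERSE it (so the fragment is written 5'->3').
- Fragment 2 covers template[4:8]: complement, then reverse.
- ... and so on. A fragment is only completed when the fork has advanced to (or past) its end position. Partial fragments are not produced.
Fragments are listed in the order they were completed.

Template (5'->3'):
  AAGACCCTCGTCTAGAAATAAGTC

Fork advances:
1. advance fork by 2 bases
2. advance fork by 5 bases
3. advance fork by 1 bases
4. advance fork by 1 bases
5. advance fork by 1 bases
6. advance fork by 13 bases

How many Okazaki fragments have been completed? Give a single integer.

Step 1: advance 2 -> fork_pos = 0 + 2 = 2. Next multiple of 4 is 4 (not reached); still 0 fragment(s).
Step 2: advance 5 -> fork_pos = 2 + 5 = 7. Reached multiple(s) of 4: 4 -> fragment 1 completed (1 total).
Step 3: advance 1 -> fork_pos = 7 + 1 = 8. Reached multiple(s) of 4: 8 -> fragment 2 completed (2 total).
Step 4: advance 1 -> fork_pos = 8 + 1 = 9. Next multiple of 4 is 12 (not reached); still 2 fragment(s).
Step 5: advance 1 -> fork_pos = 9 + 1 = 10. Next multiple of 4 is 12 (not reached); still 2 fragment(s).
Step 6: advance 13 -> fork_pos = 10 + 13 = 23. Reached multiple(s) of 4: 12, 16, 20 -> fragments 3-5 completed (5 total).
Check: final fork_pos = 23; the multiples of 4 that are <= 23 are 4..20 -> 23 // 4 = 5 completed fragment(s).

Answer: 5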